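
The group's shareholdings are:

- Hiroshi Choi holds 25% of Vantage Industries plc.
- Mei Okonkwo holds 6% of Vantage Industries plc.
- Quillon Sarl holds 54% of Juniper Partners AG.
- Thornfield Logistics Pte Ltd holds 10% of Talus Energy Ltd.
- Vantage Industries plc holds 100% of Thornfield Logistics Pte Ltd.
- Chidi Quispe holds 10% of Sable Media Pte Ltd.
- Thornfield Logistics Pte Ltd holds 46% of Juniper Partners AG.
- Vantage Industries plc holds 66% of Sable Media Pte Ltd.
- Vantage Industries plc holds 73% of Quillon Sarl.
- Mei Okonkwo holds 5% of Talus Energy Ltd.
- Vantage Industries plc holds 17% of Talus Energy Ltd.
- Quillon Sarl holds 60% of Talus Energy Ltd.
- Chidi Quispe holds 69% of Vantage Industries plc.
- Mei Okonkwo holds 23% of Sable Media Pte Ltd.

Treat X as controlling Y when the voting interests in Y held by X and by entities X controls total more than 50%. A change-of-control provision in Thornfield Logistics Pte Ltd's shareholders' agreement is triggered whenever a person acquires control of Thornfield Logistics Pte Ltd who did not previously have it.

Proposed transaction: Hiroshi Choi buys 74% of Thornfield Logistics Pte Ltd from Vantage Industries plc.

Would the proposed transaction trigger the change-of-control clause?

Yes

The purchase adds only to Hiroshi's holdings (Vantage's stake shrinks), so Hiroshi is the only person who could newly come to control Thornfield.
Hiroshi's largest direct stake is 25% in Vantage, which does not meet the threshold, so Hiroshi controls no company.
Neither Hiroshi nor any entity Hiroshi controls holds any voting interest in Thornfield.
So before the transaction, Hiroshi does not control Thornfield.
After the purchase, Hiroshi holds 74% of Thornfield directly, and Vantage's stake falls to 26%.
Hiroshi holds 74% of Thornfield, so Hiroshi controls Thornfield.
Hiroshi did not control Thornfield before and does after, so the clause is triggered.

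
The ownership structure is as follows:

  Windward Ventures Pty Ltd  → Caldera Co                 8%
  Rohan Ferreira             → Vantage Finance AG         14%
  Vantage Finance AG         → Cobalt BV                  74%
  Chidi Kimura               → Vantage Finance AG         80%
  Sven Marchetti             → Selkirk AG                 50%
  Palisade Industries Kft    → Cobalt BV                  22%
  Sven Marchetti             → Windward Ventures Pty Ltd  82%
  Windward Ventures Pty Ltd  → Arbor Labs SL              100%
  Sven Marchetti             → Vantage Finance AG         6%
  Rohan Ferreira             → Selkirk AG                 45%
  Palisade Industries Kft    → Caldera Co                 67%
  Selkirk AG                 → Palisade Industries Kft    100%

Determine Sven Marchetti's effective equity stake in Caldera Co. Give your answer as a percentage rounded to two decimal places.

40.06%

Sven reaches Caldera along 2 paths.
Via Windward: 82% × 8% = 6.56%.
Via Selkirk → Palisade: 50% × 100% × 67% = 33.5%.
Total: 6.56% + 33.5% = 40.06%.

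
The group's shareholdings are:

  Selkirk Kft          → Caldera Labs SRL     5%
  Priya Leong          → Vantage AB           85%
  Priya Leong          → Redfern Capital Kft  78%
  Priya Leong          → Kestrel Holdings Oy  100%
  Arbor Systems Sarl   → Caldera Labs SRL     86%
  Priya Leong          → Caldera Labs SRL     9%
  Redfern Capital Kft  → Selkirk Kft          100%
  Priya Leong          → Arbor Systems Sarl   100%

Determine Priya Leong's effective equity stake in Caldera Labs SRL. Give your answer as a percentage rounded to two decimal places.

98.90%

Priya reaches Caldera along 3 paths.
Via Redfern → Selkirk: 78% × 100% × 5% = 3.9%.
Direct stake: 9% = 9%.
Via Arbor: 100% × 86% = 86%.
Total: 3.9% + 9% + 86% = 98.9%.
Rounded: 98.90%.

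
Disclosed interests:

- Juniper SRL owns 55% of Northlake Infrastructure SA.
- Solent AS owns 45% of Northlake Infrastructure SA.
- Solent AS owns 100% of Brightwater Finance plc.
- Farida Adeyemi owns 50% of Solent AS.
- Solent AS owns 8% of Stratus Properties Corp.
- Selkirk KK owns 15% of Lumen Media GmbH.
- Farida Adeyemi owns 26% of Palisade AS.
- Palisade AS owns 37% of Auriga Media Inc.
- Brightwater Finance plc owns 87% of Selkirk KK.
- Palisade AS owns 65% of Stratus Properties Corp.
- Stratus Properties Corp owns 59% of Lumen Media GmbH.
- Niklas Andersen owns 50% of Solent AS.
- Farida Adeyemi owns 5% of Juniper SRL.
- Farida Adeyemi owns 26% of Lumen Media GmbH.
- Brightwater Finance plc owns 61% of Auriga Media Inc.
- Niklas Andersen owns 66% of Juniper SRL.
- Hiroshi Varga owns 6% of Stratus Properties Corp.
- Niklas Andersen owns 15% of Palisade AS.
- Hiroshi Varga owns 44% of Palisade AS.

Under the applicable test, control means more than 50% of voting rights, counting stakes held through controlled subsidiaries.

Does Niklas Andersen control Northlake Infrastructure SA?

Niklas holds 66% of Juniper, so Niklas controls Juniper.
Juniper holds 55% of Northlake, so Niklas controls Northlake.

Yes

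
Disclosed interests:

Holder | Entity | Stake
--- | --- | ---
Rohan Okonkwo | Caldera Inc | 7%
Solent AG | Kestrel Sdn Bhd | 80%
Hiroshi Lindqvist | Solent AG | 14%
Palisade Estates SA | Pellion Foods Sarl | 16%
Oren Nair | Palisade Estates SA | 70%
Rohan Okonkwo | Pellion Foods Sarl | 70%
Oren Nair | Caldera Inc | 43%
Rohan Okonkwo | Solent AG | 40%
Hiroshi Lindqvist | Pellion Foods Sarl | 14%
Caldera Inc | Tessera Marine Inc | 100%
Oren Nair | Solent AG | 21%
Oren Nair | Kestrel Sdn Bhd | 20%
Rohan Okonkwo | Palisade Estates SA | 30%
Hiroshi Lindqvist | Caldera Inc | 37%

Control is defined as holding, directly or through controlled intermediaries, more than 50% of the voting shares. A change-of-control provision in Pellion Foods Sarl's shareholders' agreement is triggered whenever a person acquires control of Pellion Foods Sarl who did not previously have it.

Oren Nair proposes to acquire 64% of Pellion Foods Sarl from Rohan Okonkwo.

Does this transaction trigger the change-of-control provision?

Yes

The purchase adds only to Oren's holdings (Rohan's stake shrinks), so Oren is the only person who could newly come to control Pellion.
Oren holds 70% of Palisade, so Oren controls Palisade.
In Pellion, Oren's side holds only 16%, not > 50%.
So before the transaction, Oren does not control Pellion.
After the purchase, Oren holds 64% of Pellion directly, and Rohan's stake falls to 6%.
Palisade and Oren together hold 16% + 64% = 80% of Pellion, so Oren controls Pellion.
Oren did not control Pellion before and does after, so the clause is triggered.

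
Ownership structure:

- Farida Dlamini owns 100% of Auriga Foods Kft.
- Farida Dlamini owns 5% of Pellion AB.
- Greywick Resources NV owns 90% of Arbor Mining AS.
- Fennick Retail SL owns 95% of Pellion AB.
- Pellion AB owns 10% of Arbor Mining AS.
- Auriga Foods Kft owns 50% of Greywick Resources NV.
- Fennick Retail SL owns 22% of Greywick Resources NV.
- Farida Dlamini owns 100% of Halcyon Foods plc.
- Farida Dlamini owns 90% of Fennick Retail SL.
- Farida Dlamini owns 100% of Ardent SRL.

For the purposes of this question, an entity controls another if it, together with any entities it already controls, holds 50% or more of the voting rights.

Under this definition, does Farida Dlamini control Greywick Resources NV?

Yes

Farida holds 100% of Auriga, so Farida controls Auriga.
Farida holds 90% of Fennick, so Farida controls Fennick.
Fennick and Auriga together hold 22% + 50% = 72% of Greywick, so Farida controls Greywick.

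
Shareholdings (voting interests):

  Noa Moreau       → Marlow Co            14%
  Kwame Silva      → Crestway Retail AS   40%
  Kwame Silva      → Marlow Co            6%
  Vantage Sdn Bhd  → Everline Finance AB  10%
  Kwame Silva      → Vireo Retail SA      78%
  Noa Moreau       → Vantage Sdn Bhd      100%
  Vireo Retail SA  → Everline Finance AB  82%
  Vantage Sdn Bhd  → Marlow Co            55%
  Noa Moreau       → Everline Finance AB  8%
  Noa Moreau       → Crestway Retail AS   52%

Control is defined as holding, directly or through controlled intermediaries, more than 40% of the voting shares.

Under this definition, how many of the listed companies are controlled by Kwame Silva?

Kwame holds 78% of Vireo, so Kwame controls Vireo.
Vireo holds 82% of Everline, so Kwame controls Everline.
No other company's threshold is met.
Kwame controls 2 companies.

2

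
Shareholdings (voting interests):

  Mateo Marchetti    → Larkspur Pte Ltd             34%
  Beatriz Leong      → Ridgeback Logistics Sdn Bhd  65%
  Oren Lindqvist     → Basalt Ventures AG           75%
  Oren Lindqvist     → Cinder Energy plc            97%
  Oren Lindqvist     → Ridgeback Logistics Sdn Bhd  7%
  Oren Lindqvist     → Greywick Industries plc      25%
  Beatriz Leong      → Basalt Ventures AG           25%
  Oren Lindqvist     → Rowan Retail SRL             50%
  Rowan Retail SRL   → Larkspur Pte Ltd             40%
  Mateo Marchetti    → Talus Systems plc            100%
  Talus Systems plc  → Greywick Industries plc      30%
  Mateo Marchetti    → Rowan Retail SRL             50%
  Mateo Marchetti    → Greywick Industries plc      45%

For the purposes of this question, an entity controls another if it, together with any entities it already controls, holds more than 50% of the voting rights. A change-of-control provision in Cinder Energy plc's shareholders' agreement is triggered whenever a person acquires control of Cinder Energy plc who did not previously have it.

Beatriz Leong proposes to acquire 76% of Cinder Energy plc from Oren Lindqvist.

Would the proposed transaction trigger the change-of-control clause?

Yes

The purchase adds only to Beatriz's holdings (Oren's stake shrinks), so Beatriz is the only person who could newly come to control Cinder.
Beatriz holds 65% of Ridgeback, so Beatriz controls Ridgeback.
Neither Beatriz nor any entity Beatriz controls holds any voting interest in Cinder.
So before the transaction, Beatriz does not control Cinder.
After the purchase, Beatriz holds 76% of Cinder directly, and Oren's stake falls to 21%.
Beatriz holds 76% of Cinder, so Beatriz controls Cinder.
Beatriz did not control Cinder before and does after, so the clause is triggered.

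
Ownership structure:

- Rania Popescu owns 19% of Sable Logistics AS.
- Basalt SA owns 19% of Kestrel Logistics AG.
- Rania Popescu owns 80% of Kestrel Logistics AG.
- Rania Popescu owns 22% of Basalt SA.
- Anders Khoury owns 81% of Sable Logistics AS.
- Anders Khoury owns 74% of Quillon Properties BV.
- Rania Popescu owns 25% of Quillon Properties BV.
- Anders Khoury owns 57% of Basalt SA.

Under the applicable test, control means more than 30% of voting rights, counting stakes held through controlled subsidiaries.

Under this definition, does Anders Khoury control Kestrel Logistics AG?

Anders holds 57% of Basalt, so Anders controls Basalt.
Anders holds 74% of Quillon, so Anders controls Quillon.
Anders holds 81% of Sable, so Anders controls Sable.
In Kestrel, Anders's side holds only 19%, not > 30%.
So Anders does not control Kestrel.

No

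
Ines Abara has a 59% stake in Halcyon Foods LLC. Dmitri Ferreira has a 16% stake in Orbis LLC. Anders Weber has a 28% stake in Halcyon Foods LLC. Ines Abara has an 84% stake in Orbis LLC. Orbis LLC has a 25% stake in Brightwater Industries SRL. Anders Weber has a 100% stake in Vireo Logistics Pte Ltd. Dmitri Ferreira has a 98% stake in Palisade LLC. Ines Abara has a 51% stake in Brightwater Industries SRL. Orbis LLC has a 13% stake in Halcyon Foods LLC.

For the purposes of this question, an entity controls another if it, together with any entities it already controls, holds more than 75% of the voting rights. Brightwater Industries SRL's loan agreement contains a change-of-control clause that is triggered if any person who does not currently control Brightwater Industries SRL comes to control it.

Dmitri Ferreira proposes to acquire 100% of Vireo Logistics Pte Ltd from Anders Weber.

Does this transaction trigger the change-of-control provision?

The purchase adds only to Dmitri's holdings (Anders's stake shrinks), so Dmitri is the only person who could newly come to control Brightwater.
Dmitri holds 98% of Palisade, so Dmitri controls Palisade.
Neither Dmitri nor any entity Dmitri controls holds any voting interest in Brightwater.
So before the transaction, Dmitri does not control Brightwater.
After the purchase, Dmitri holds 100% of Vireo directly, and Anders's stake falls to 0%.
Dmitri holds 100% of Vireo, so Dmitri controls Vireo.
After the transaction, neither Dmitri nor any entity Dmitri controls holds a voting interest in Brightwater, so Dmitri still does not control it.
No new person acquires control, so the clause is not triggered.

No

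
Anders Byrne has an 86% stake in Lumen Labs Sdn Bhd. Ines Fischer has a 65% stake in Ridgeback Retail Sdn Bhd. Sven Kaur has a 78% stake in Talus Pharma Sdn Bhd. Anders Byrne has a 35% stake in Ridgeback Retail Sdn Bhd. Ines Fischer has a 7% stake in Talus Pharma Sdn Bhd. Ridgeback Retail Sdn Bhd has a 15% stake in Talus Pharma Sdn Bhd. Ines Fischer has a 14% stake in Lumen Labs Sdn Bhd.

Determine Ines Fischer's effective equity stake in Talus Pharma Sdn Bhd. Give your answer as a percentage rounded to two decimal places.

16.75%

Ines reaches Talus along 2 paths.
Via Ridgeback: 65% × 15% = 9.75%.
Direct stake: 7% = 7%.
Total: 9.75% + 7% = 16.75%.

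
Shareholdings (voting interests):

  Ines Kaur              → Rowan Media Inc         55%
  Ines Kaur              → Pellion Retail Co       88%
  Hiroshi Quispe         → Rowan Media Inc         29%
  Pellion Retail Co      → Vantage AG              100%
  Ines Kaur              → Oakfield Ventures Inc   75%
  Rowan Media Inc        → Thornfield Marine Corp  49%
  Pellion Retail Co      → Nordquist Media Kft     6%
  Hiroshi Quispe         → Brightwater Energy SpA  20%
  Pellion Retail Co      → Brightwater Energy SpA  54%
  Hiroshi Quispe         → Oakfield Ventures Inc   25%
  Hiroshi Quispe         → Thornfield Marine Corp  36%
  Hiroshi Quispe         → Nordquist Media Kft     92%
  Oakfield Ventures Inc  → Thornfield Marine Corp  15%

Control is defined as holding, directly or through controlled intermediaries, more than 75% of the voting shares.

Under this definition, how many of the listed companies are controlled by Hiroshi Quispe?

Hiroshi holds 92% of Nordquist, so Hiroshi controls Nordquist.
No other company's threshold is met.
Hiroshi controls 1 company.

1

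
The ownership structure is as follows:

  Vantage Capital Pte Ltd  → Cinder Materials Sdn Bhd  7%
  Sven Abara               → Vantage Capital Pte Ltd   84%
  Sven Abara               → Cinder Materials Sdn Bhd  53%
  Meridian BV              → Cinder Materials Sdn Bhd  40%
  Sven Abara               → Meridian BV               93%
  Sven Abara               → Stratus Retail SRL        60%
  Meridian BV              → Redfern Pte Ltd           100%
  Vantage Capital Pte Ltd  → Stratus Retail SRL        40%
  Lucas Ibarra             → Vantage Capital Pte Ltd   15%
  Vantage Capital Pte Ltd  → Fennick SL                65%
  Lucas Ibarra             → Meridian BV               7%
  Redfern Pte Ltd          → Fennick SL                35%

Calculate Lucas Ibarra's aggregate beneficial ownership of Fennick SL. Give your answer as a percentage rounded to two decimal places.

12.20%

Lucas reaches Fennick along 2 paths.
Via Meridian → Redfern: 7% × 100% × 35% = 2.45%.
Via Vantage: 15% × 65% = 9.75%.
Total: 2.45% + 9.75% = 12.2%.
Rounded: 12.20%.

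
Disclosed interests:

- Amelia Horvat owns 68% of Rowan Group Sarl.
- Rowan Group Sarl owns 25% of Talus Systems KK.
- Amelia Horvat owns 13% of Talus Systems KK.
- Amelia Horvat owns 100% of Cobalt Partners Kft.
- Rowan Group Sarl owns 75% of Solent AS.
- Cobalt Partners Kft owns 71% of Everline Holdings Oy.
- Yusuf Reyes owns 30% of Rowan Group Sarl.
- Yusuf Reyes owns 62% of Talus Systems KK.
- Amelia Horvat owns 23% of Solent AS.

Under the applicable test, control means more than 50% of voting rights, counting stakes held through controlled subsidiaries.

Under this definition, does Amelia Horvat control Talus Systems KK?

Amelia holds 68% of Rowan, so Amelia controls Rowan.
Amelia holds 100% of Cobalt, so Amelia controls Cobalt.
Rowan and Amelia together hold 75% + 23% = 98% of Solent, so Amelia controls Solent.
Cobalt holds 71% of Everline, so Amelia controls Everline.
In Talus, Amelia's side holds only 13% + 25% = 38%, not > 50%.
So Amelia does not control Talus.

No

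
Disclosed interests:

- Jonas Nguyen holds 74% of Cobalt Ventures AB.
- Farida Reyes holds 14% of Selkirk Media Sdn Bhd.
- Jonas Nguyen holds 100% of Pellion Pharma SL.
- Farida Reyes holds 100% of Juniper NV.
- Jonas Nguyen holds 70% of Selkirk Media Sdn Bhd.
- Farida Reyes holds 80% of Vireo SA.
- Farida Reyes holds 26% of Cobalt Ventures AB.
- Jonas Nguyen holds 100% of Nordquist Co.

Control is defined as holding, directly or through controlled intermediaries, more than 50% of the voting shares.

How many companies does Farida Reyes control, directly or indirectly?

2

Farida holds 80% of Vireo, so Farida controls Vireo.
Farida holds 100% of Juniper, so Farida controls Juniper.
No other company's threshold is met.
Farida controls 2 companies.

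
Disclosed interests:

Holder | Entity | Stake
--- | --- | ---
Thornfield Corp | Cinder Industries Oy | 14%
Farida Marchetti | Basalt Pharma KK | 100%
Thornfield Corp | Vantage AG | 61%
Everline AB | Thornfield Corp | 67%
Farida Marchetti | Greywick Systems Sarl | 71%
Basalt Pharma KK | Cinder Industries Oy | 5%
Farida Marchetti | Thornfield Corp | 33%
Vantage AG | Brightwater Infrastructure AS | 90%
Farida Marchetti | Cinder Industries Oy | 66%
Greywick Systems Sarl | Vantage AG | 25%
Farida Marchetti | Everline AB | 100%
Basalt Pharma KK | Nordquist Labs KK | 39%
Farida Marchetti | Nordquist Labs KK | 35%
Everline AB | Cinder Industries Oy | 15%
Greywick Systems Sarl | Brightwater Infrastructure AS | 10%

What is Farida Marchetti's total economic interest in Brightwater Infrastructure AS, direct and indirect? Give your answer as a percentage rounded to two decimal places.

77.98%

Farida reaches Brightwater along 4 paths.
Via Greywick: 71% × 10% = 7.1%.
Via Greywick → Vantage: 71% × 25% × 90% = 15.975%.
Via Thornfield → Vantage: 33% × 61% × 90% = 18.117%.
Via Everline → Thornfield → Vantage: 100% × 67% × 61% × 90% = 36.783%.
Total: 7.1% + 15.975% + 18.117% + 36.783% = 77.975%.
Rounded: 77.98%.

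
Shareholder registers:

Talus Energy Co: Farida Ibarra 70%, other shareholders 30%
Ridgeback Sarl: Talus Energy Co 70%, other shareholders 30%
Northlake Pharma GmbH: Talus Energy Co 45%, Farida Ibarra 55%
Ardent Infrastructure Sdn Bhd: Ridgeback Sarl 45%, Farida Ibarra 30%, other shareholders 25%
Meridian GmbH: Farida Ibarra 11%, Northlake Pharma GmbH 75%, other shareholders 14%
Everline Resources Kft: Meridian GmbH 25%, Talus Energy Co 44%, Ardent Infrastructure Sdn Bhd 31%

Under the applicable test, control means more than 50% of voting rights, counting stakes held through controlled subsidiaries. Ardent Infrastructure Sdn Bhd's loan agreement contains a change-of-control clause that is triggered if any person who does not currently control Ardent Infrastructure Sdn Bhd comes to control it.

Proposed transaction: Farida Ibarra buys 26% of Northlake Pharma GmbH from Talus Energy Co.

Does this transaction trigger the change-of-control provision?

No

The purchase adds only to Farida's holdings (Talus's stake shrinks), so Farida is the only person who could newly come to control Ardent.
Farida holds 70% of Talus, so Farida controls Talus.
Talus holds 70% of Ridgeback, so Farida controls Ridgeback.
Ridgeback and Farida together hold 45% + 30% = 75% of Ardent, so Farida controls Ardent.
So Farida already controls Ardent before the transaction.
After the purchase, Farida's direct stake in Northlake rises to 55% + 26% = 81%, and Talus's stake falls to 19%.
Farida controlled Ardent already, so this is not a new person acquiring control; every other person's position is unchanged or reduced.
No new person acquires control, so the clause is not triggered.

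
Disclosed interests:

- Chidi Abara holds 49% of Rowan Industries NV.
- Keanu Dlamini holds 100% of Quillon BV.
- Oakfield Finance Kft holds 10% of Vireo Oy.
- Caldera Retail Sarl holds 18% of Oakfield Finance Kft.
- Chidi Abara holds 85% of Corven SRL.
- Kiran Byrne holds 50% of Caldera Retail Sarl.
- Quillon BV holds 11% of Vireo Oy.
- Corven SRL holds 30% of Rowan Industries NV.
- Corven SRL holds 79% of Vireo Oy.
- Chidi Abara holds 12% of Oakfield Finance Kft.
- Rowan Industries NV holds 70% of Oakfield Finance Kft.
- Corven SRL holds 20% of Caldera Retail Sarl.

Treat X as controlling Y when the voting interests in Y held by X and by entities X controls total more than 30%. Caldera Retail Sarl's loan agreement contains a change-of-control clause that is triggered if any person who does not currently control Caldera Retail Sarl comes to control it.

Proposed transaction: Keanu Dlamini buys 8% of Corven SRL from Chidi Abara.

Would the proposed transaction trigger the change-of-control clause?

No

The purchase adds only to Keanu's holdings (Chidi's stake shrinks), so Keanu is the only person who could newly come to control Caldera.
Keanu holds 100% of Quillon, so Keanu controls Quillon.
Neither Keanu nor any entity Keanu controls holds any voting interest in Caldera.
So before the transaction, Keanu does not control Caldera.
After the purchase, Keanu holds 8% of Corven directly, and Chidi's stake falls to 77%.
Keanu's side now holds 8% of Corven, not > 30%, so Keanu still does not control Corven.
After the transaction, neither Keanu nor any entity Keanu controls holds a voting interest in Caldera, so Keanu still does not control it.
No new person acquires control, so the clause is not triggered.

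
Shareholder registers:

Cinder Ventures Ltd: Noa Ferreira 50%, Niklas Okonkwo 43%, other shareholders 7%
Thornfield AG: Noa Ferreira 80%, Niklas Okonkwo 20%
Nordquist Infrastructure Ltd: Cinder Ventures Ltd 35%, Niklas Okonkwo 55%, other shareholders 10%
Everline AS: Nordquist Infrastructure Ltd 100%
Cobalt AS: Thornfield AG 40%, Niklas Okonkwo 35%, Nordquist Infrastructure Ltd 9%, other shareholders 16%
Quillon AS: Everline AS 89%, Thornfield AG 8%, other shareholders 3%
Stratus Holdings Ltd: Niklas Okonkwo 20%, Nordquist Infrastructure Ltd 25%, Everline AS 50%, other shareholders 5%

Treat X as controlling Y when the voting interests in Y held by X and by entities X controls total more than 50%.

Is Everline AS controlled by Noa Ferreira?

Noa holds 80% of Thornfield, so Noa controls Thornfield.
Neither Noa nor any entity Noa controls holds any voting interest in Everline.
So Noa does not control Everline.

No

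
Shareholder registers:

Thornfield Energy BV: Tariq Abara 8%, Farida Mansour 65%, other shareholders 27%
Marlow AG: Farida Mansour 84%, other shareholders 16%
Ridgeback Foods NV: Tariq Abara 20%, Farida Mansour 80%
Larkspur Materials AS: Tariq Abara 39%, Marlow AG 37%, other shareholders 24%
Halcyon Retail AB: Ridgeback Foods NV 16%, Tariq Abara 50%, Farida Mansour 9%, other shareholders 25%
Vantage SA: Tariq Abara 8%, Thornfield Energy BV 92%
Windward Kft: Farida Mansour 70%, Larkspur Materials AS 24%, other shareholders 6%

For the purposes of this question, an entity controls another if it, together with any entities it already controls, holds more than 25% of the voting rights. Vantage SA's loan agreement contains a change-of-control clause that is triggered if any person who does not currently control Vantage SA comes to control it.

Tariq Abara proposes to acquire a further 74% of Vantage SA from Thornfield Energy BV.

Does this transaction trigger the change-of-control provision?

The purchase adds only to Tariq's holdings (Thornfield's stake shrinks), so Tariq is the only person who could newly come to control Vantage.
Tariq holds 39% of Larkspur, so Tariq controls Larkspur.
Tariq holds 50% of Halcyon, so Tariq controls Halcyon.
In Vantage, Tariq's side holds only 8%, not > 25%.
So before the transaction, Tariq does not control Vantage.
After the purchase, Tariq's direct stake in Vantage rises to 8% + 74% = 82%, and Thornfield's stake falls to 18%.
Tariq holds 82% of Vantage, so Tariq controls Vantage.
Tariq did not control Vantage before and does after, so the clause is triggered.

Yes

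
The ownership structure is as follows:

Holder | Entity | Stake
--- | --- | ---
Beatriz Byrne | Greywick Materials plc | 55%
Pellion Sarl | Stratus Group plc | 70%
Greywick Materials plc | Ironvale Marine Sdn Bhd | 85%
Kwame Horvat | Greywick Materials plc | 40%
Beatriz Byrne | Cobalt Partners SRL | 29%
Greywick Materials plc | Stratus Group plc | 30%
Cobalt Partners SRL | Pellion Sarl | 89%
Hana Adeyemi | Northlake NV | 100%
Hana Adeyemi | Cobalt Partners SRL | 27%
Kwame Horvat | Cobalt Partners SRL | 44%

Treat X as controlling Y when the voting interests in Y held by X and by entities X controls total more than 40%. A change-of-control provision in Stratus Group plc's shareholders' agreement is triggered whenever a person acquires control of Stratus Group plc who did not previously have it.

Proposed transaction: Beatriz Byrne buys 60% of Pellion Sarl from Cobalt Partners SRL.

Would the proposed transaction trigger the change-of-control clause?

Yes

The purchase adds only to Beatriz's holdings (Cobalt's stake shrinks), so Beatriz is the only person who could newly come to control Stratus.
Beatriz holds 55% of Greywick, so Beatriz controls Greywick.
Greywick holds 85% of Ironvale, so Beatriz controls Ironvale.
In Stratus, Beatriz's side holds only 30%, not > 40%.
So before the transaction, Beatriz does not control Stratus.
After the purchase, Beatriz holds 60% of Pellion directly, and Cobalt's stake falls to 29%.
Beatriz holds 60% of Pellion, so Beatriz controls Pellion.
Pellion and Greywick together hold 70% + 30% = 100% of Stratus, so Beatriz controls Stratus.
Beatriz did not control Stratus before and does after, so the clause is triggered.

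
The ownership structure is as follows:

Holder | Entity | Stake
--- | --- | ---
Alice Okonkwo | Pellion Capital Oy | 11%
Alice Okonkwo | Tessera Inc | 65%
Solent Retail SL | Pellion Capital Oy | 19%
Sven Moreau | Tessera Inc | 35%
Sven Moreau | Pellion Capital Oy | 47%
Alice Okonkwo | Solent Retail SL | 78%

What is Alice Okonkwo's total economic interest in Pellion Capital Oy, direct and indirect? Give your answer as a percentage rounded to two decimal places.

Alice reaches Pellion along 2 paths.
Via Solent: 78% × 19% = 14.82%.
Direct stake: 11% = 11%.
Total: 14.82% + 11% = 25.82%.

25.82%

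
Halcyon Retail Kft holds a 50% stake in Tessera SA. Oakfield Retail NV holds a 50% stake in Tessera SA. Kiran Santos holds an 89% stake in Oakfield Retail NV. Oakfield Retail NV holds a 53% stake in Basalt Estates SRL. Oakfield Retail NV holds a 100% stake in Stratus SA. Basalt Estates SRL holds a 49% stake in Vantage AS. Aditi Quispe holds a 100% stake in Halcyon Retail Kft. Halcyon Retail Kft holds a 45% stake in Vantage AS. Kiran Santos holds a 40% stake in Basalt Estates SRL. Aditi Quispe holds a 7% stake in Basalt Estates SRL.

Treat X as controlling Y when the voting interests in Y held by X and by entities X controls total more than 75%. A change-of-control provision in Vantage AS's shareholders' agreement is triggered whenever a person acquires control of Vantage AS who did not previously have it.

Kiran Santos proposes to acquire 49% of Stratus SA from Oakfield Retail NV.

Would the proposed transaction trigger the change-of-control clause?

No

The purchase adds only to Kiran's holdings (Oakfield's stake shrinks), so Kiran is the only person who could newly come to control Vantage.
Kiran holds 89% of Oakfield, so Kiran controls Oakfield.
Oakfield and Kiran together hold 53% + 40% = 93% of Basalt, so Kiran controls Basalt.
Oakfield holds 100% of Stratus, so Kiran controls Stratus.
In Vantage, Kiran's side holds only 49%, not > 75%.
So before the transaction, Kiran does not control Vantage.
After the purchase, Kiran holds 49% of Stratus directly, and Oakfield's stake falls to 51%.
Oakfield and Kiran together hold 51% + 49% = 100% of Stratus, so Kiran controls Stratus.
After the transaction, Kiran's side holds 49% of Vantage, not > 75%, so Kiran still does not control Vantage.
No new person acquires control, so the clause is not triggered.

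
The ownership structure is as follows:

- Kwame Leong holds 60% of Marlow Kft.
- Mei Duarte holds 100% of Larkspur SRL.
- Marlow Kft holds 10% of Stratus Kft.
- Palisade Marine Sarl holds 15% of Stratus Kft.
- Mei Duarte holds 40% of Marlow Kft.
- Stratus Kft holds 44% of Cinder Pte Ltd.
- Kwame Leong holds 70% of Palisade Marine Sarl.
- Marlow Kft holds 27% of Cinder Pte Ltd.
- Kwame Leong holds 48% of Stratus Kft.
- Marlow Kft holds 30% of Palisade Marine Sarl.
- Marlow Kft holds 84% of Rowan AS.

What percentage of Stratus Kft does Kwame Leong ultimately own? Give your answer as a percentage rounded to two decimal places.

Kwame reaches Stratus along 4 paths.
Via Marlow: 60% × 10% = 6%.
Via Palisade: 70% × 15% = 10.5%.
Via Marlow → Palisade: 60% × 30% × 15% = 2.7%.
Direct stake: 48% = 48%.
Total: 6% + 10.5% + 2.7% + 48% = 67.2%.
Rounded: 67.20%.

67.20%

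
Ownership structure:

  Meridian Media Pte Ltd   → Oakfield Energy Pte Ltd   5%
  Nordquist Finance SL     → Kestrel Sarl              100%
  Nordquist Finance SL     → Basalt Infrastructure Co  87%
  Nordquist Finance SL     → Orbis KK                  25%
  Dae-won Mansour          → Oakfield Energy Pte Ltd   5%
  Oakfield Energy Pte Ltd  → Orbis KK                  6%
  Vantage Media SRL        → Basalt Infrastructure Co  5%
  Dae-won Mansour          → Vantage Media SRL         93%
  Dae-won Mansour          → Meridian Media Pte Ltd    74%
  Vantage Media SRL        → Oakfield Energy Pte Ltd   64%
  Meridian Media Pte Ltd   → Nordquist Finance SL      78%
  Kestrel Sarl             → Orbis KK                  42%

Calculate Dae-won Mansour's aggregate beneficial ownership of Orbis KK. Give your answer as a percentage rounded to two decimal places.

Dae-won reaches Orbis along 5 paths.
Via Meridian → Nordquist → Kestrel: 74% × 78% × 100% × 42% = 24.2424%.
Via Meridian → Nordquist: 74% × 78% × 25% = 14.43%.
Via Vantage → Oakfield: 93% × 64% × 6% = 3.5712%.
Via Meridian → Oakfield: 74% × 5% × 6% = 0.222%.
Via Oakfield: 5% × 6% = 0.3%.
Total: 24.2424% + 14.43% + 3.5712% + 0.222% + 0.3% = 42.7656%.
Rounded: 42.77%.

42.77%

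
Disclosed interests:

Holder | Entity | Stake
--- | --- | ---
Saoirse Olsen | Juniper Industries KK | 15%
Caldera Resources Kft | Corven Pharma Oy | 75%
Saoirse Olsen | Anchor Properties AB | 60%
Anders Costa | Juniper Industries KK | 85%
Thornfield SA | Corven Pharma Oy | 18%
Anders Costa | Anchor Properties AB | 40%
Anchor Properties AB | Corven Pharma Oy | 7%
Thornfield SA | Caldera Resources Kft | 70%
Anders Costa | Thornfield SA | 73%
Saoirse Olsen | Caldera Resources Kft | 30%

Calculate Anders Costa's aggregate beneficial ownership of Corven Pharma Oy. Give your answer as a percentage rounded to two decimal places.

54.27%

Anders reaches Corven along 3 paths.
Via Thornfield → Caldera: 73% × 70% × 75% = 38.325%.
Via Thornfield: 73% × 18% = 13.14%.
Via Anchor: 40% × 7% = 2.8%.
Total: 38.325% + 13.14% + 2.8% = 54.265%.
Rounded: 54.27%.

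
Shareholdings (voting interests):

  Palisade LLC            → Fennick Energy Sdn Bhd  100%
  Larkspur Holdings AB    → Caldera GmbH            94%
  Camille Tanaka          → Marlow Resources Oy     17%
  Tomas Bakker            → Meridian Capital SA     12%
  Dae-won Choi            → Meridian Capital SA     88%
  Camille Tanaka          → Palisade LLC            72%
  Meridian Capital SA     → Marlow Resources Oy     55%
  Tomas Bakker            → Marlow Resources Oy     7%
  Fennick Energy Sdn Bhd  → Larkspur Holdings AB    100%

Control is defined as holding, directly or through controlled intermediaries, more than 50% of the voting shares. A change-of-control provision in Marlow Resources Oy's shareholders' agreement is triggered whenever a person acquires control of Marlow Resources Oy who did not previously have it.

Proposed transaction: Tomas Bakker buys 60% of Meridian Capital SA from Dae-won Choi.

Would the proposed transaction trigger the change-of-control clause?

The purchase adds only to Tomas's holdings (Dae-won's stake shrinks), so Tomas is the only person who could newly come to control Marlow.
Tomas's largest direct stake is 12% in Meridian, which does not meet the threshold, so Tomas controls no company.
In Marlow, Tomas's side holds only 7%, not > 50%.
So before the transaction, Tomas does not control Marlow.
After the purchase, Tomas's direct stake in Meridian rises to 12% + 60% = 72%, and Dae-won's stake falls to 28%.
Tomas holds 72% of Meridian, so Tomas controls Meridian.
Meridian and Tomas together hold 55% + 7% = 62% of Marlow, so Tomas controls Marlow.
Tomas did not control Marlow before and does after, so the clause is triggered.

Yes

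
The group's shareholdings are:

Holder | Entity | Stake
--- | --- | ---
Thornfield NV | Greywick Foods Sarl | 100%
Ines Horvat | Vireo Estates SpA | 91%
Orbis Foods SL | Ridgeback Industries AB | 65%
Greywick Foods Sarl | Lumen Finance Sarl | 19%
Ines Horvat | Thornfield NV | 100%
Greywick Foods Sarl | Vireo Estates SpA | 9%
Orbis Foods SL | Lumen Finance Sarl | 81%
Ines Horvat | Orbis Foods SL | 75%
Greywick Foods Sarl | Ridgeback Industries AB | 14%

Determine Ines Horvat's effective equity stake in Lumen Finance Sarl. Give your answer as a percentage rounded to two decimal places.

Ines reaches Lumen along 2 paths.
Via Thornfield → Greywick: 100% × 100% × 19% = 19%.
Via Orbis: 75% × 81% = 60.75%.
Total: 19% + 60.75% = 79.75%.

79.75%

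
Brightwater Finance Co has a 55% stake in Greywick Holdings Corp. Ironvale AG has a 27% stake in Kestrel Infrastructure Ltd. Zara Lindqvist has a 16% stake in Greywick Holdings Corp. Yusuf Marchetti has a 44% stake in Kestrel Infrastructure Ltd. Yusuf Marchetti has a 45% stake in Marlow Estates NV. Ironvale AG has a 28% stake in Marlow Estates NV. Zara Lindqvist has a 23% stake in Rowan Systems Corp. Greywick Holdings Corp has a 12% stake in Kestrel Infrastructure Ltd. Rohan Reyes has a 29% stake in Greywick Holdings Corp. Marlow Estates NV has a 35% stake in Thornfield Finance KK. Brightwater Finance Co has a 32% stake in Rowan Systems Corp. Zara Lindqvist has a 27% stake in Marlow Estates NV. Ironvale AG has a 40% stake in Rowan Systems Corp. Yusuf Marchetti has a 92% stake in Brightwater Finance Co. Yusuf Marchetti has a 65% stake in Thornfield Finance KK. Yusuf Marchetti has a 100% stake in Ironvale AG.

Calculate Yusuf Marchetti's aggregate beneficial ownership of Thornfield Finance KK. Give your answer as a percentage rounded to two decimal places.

Yusuf reaches Thornfield along 3 paths.
Via Ironvale → Marlow: 100% × 28% × 35% = 9.8%.
Via Marlow: 45% × 35% = 15.75%.
Direct stake: 65% = 65%.
Total: 9.8% + 15.75% + 65% = 90.55%.

90.55%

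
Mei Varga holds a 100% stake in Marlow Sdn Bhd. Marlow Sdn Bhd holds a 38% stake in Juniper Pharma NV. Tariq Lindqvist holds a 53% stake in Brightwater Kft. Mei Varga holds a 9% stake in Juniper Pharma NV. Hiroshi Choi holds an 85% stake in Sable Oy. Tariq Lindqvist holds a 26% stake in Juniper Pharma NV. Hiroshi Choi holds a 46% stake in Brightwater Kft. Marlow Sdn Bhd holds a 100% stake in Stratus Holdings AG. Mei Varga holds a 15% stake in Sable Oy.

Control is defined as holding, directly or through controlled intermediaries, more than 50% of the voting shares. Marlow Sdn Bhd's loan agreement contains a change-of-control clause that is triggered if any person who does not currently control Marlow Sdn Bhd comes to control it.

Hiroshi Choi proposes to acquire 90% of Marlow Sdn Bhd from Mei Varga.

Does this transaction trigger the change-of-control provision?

Yes

The purchase adds only to Hiroshi's holdings (Mei's stake shrinks), so Hiroshi is the only person who could newly come to control Marlow.
Hiroshi holds 85% of Sable, so Hiroshi controls Sable.
Neither Hiroshi nor any entity Hiroshi controls holds any voting interest in Marlow.
So before the transaction, Hiroshi does not control Marlow.
After the purchase, Hiroshi holds 90% of Marlow directly, and Mei's stake falls to 10%.
Hiroshi holds 90% of Marlow, so Hiroshi controls Marlow.
Hiroshi did not control Marlow before and does after, so the clause is triggered.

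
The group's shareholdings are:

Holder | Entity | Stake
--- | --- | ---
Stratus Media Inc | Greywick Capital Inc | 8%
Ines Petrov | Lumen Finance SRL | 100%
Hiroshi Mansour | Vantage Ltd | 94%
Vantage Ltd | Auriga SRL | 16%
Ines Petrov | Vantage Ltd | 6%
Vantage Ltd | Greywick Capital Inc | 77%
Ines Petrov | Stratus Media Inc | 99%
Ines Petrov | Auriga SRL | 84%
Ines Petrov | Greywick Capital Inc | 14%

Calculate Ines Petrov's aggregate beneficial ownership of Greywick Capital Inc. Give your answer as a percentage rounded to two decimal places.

26.54%

Ines reaches Greywick along 3 paths.
Direct stake: 14% = 14%.
Via Vantage: 6% × 77% = 4.62%.
Via Stratus: 99% × 8% = 7.92%.
Total: 14% + 4.62% + 7.92% = 26.54%.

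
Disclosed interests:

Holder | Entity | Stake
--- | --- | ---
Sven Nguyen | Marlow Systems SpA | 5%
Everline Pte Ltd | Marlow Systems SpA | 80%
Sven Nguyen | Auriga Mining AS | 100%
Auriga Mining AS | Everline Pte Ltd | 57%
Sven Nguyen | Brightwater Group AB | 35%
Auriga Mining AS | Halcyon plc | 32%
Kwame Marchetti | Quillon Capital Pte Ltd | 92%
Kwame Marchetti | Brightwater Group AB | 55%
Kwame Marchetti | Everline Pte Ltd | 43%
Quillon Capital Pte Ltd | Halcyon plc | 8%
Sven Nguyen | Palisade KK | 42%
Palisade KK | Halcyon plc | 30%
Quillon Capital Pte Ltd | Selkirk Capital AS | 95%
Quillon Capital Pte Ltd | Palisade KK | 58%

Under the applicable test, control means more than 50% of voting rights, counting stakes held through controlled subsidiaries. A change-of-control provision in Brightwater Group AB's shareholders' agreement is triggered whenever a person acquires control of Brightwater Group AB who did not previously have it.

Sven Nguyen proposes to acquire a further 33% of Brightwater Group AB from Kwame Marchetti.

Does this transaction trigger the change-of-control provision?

Yes

The purchase adds only to Sven's holdings (Kwame's stake shrinks), so Sven is the only person who could newly come to control Brightwater.
Sven holds 100% of Auriga, so Sven controls Auriga.
Auriga holds 57% of Everline, so Sven controls Everline.
Everline and Sven together hold 80% + 5% = 85% of Marlow, so Sven controls Marlow.
In Brightwater, Sven's side holds only 35%, not > 50%.
So before the transaction, Sven does not control Brightwater.
After the purchase, Sven's direct stake in Brightwater rises to 35% + 33% = 68%, and Kwame's stake falls to 22%.
Sven holds 68% of Brightwater, so Sven controls Brightwater.
Sven did not control Brightwater before and does after, so the clause is triggered.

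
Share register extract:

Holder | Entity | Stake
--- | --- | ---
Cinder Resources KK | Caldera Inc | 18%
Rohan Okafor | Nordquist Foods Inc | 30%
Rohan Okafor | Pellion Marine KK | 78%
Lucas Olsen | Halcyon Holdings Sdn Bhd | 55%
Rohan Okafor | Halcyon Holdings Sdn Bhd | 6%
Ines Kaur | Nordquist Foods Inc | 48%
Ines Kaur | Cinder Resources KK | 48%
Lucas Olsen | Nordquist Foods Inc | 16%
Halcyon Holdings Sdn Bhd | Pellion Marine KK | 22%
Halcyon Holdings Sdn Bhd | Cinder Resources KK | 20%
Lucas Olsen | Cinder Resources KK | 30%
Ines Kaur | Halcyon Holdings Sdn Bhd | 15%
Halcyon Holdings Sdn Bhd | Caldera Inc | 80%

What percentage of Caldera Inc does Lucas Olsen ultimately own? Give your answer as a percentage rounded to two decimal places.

51.38%

Lucas reaches Caldera along 3 paths.
Via Halcyon: 55% × 80% = 44%.
Via Cinder: 30% × 18% = 5.4%.
Via Halcyon → Cinder: 55% × 20% × 18% = 1.98%.
Total: 44% + 5.4% + 1.98% = 51.38%.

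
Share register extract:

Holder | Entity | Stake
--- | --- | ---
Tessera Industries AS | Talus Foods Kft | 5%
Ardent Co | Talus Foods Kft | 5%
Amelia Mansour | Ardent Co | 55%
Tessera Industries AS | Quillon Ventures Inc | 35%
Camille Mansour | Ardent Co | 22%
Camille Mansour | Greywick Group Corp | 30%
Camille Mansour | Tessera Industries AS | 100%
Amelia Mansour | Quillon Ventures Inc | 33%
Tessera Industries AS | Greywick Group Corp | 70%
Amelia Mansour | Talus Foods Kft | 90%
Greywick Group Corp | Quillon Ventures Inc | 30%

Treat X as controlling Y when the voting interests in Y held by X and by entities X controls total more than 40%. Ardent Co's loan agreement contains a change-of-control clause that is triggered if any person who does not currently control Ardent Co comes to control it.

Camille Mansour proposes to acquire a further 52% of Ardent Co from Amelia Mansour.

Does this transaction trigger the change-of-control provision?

Yes

The purchase adds only to Camille's holdings (Amelia's stake shrinks), so Camille is the only person who could newly come to control Ardent.
Camille holds 100% of Tessera, so Camille controls Tessera.
Tessera and Camille together hold 70% + 30% = 100% of Greywick, so Camille controls Greywick.
Tessera and Greywick together hold 35% + 30% = 65% of Quillon, so Camille controls Quillon.
In Ardent, Camille's side holds only 22%, not > 40%.
So before the transaction, Camille does not control Ardent.
After the purchase, Camille's direct stake in Ardent rises to 22% + 52% = 74%, and Amelia's stake falls to 3%.
Camille holds 74% of Ardent, so Camille controls Ardent.
Camille did not control Ardent before and does after, so the clause is triggered.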